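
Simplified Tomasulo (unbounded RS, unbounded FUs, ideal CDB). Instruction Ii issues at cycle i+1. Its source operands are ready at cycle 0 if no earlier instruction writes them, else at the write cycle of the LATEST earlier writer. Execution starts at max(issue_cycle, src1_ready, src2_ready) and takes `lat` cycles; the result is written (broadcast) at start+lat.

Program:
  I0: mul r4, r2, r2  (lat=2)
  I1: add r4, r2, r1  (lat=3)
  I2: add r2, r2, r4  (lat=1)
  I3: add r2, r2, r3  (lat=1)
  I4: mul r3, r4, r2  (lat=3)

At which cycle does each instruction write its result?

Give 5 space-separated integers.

I0 mul r4: issue@1 deps=(None,None) exec_start@1 write@3
I1 add r4: issue@2 deps=(None,None) exec_start@2 write@5
I2 add r2: issue@3 deps=(None,1) exec_start@5 write@6
I3 add r2: issue@4 deps=(2,None) exec_start@6 write@7
I4 mul r3: issue@5 deps=(1,3) exec_start@7 write@10

Answer: 3 5 6 7 10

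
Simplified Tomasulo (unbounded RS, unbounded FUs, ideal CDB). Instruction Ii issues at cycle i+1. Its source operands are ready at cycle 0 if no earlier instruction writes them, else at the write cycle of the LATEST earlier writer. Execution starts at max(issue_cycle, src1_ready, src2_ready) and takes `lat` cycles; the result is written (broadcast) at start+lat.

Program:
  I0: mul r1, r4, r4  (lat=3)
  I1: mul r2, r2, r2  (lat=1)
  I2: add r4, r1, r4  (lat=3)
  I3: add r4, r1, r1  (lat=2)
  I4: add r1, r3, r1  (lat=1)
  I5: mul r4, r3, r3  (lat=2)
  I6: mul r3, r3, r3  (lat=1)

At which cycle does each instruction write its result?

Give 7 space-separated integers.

I0 mul r1: issue@1 deps=(None,None) exec_start@1 write@4
I1 mul r2: issue@2 deps=(None,None) exec_start@2 write@3
I2 add r4: issue@3 deps=(0,None) exec_start@4 write@7
I3 add r4: issue@4 deps=(0,0) exec_start@4 write@6
I4 add r1: issue@5 deps=(None,0) exec_start@5 write@6
I5 mul r4: issue@6 deps=(None,None) exec_start@6 write@8
I6 mul r3: issue@7 deps=(None,None) exec_start@7 write@8

Answer: 4 3 7 6 6 8 8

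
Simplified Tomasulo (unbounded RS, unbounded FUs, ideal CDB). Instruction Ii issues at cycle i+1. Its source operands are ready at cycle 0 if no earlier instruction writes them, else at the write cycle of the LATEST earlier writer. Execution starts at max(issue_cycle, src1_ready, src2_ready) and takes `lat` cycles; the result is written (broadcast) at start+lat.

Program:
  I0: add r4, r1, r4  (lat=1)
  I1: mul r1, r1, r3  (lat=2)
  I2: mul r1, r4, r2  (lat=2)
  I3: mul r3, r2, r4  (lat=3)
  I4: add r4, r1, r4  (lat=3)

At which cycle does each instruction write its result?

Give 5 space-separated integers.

Answer: 2 4 5 7 8

Derivation:
I0 add r4: issue@1 deps=(None,None) exec_start@1 write@2
I1 mul r1: issue@2 deps=(None,None) exec_start@2 write@4
I2 mul r1: issue@3 deps=(0,None) exec_start@3 write@5
I3 mul r3: issue@4 deps=(None,0) exec_start@4 write@7
I4 add r4: issue@5 deps=(2,0) exec_start@5 write@8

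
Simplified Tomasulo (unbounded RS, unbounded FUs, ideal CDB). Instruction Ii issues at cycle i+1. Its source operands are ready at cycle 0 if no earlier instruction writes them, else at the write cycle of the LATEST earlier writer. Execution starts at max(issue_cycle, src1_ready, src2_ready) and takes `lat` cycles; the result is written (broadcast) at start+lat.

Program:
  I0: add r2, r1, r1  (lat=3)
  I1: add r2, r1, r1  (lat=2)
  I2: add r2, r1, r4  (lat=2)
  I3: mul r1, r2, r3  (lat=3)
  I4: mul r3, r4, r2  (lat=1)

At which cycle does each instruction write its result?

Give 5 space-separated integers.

Answer: 4 4 5 8 6

Derivation:
I0 add r2: issue@1 deps=(None,None) exec_start@1 write@4
I1 add r2: issue@2 deps=(None,None) exec_start@2 write@4
I2 add r2: issue@3 deps=(None,None) exec_start@3 write@5
I3 mul r1: issue@4 deps=(2,None) exec_start@5 write@8
I4 mul r3: issue@5 deps=(None,2) exec_start@5 write@6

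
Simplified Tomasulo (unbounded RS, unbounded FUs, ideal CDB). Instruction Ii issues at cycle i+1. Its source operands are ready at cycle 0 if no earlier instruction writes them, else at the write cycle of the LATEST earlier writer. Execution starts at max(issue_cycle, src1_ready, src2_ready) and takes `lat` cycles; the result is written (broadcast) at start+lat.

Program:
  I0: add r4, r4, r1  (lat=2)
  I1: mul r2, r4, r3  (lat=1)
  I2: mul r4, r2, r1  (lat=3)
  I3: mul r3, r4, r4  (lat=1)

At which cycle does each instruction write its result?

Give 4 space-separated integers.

I0 add r4: issue@1 deps=(None,None) exec_start@1 write@3
I1 mul r2: issue@2 deps=(0,None) exec_start@3 write@4
I2 mul r4: issue@3 deps=(1,None) exec_start@4 write@7
I3 mul r3: issue@4 deps=(2,2) exec_start@7 write@8

Answer: 3 4 7 8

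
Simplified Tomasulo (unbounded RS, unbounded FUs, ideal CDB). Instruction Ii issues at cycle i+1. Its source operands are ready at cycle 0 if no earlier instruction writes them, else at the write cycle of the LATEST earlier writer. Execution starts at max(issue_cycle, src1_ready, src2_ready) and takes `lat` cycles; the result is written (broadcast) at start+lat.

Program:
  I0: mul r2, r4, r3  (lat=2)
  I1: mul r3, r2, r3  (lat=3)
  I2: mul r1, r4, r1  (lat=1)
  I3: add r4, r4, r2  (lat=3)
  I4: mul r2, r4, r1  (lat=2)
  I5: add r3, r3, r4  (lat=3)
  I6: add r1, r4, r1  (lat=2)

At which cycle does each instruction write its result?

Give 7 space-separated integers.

Answer: 3 6 4 7 9 10 9

Derivation:
I0 mul r2: issue@1 deps=(None,None) exec_start@1 write@3
I1 mul r3: issue@2 deps=(0,None) exec_start@3 write@6
I2 mul r1: issue@3 deps=(None,None) exec_start@3 write@4
I3 add r4: issue@4 deps=(None,0) exec_start@4 write@7
I4 mul r2: issue@5 deps=(3,2) exec_start@7 write@9
I5 add r3: issue@6 deps=(1,3) exec_start@7 write@10
I6 add r1: issue@7 deps=(3,2) exec_start@7 write@9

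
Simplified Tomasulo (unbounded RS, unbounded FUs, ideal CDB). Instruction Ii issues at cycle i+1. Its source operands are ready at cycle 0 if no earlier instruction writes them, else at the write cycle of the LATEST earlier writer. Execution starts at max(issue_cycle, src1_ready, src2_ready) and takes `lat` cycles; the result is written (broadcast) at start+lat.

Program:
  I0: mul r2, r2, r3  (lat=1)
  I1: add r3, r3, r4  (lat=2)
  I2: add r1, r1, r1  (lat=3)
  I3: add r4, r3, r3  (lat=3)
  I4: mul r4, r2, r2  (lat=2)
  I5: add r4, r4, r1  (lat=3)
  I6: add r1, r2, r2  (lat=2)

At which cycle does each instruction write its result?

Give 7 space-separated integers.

Answer: 2 4 6 7 7 10 9

Derivation:
I0 mul r2: issue@1 deps=(None,None) exec_start@1 write@2
I1 add r3: issue@2 deps=(None,None) exec_start@2 write@4
I2 add r1: issue@3 deps=(None,None) exec_start@3 write@6
I3 add r4: issue@4 deps=(1,1) exec_start@4 write@7
I4 mul r4: issue@5 deps=(0,0) exec_start@5 write@7
I5 add r4: issue@6 deps=(4,2) exec_start@7 write@10
I6 add r1: issue@7 deps=(0,0) exec_start@7 write@9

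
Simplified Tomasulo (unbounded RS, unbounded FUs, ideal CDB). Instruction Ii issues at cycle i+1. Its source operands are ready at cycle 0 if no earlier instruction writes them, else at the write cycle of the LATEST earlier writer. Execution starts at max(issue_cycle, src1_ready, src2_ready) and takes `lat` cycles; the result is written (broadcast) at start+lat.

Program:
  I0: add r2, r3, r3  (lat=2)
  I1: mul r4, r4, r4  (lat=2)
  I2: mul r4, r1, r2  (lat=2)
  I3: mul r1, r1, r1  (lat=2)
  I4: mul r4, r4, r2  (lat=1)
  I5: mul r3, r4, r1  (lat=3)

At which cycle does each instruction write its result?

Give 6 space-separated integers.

Answer: 3 4 5 6 6 9

Derivation:
I0 add r2: issue@1 deps=(None,None) exec_start@1 write@3
I1 mul r4: issue@2 deps=(None,None) exec_start@2 write@4
I2 mul r4: issue@3 deps=(None,0) exec_start@3 write@5
I3 mul r1: issue@4 deps=(None,None) exec_start@4 write@6
I4 mul r4: issue@5 deps=(2,0) exec_start@5 write@6
I5 mul r3: issue@6 deps=(4,3) exec_start@6 write@9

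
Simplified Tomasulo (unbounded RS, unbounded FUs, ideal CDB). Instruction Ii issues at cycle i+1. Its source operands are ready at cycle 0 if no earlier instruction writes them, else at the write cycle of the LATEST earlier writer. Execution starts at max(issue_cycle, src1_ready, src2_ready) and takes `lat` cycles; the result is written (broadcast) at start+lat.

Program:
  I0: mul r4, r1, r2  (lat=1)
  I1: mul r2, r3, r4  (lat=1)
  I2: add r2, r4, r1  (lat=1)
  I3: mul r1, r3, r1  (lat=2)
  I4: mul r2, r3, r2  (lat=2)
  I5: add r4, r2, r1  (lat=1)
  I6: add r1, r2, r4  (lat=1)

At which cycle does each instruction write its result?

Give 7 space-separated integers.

Answer: 2 3 4 6 7 8 9

Derivation:
I0 mul r4: issue@1 deps=(None,None) exec_start@1 write@2
I1 mul r2: issue@2 deps=(None,0) exec_start@2 write@3
I2 add r2: issue@3 deps=(0,None) exec_start@3 write@4
I3 mul r1: issue@4 deps=(None,None) exec_start@4 write@6
I4 mul r2: issue@5 deps=(None,2) exec_start@5 write@7
I5 add r4: issue@6 deps=(4,3) exec_start@7 write@8
I6 add r1: issue@7 deps=(4,5) exec_start@8 write@9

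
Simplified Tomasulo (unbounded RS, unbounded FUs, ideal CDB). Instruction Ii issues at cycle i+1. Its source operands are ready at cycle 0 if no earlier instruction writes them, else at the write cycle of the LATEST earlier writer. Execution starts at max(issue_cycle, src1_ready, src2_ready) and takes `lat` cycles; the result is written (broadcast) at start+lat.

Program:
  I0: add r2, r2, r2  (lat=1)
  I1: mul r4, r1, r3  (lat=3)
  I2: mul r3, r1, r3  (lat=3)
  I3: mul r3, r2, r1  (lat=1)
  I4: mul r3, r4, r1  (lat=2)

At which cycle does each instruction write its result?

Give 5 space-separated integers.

Answer: 2 5 6 5 7

Derivation:
I0 add r2: issue@1 deps=(None,None) exec_start@1 write@2
I1 mul r4: issue@2 deps=(None,None) exec_start@2 write@5
I2 mul r3: issue@3 deps=(None,None) exec_start@3 write@6
I3 mul r3: issue@4 deps=(0,None) exec_start@4 write@5
I4 mul r3: issue@5 deps=(1,None) exec_start@5 write@7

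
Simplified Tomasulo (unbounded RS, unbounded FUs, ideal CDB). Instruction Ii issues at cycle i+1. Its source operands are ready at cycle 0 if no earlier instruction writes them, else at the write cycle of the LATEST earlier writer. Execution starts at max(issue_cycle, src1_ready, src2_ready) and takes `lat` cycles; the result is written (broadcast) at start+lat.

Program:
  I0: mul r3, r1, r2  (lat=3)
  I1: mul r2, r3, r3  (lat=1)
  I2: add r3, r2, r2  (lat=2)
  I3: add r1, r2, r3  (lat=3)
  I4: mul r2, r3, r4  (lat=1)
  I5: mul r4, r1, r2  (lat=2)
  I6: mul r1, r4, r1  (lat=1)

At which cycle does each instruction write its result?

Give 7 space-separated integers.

I0 mul r3: issue@1 deps=(None,None) exec_start@1 write@4
I1 mul r2: issue@2 deps=(0,0) exec_start@4 write@5
I2 add r3: issue@3 deps=(1,1) exec_start@5 write@7
I3 add r1: issue@4 deps=(1,2) exec_start@7 write@10
I4 mul r2: issue@5 deps=(2,None) exec_start@7 write@8
I5 mul r4: issue@6 deps=(3,4) exec_start@10 write@12
I6 mul r1: issue@7 deps=(5,3) exec_start@12 write@13

Answer: 4 5 7 10 8 12 13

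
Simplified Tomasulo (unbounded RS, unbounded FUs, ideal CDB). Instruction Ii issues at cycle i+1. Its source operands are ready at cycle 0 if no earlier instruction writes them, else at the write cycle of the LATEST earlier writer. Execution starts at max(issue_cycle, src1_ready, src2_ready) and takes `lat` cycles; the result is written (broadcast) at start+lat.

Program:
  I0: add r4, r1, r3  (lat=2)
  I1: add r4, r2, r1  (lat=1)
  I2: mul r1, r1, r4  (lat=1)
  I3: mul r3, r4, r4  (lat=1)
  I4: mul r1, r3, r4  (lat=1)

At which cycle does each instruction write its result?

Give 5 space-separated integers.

Answer: 3 3 4 5 6

Derivation:
I0 add r4: issue@1 deps=(None,None) exec_start@1 write@3
I1 add r4: issue@2 deps=(None,None) exec_start@2 write@3
I2 mul r1: issue@3 deps=(None,1) exec_start@3 write@4
I3 mul r3: issue@4 deps=(1,1) exec_start@4 write@5
I4 mul r1: issue@5 deps=(3,1) exec_start@5 write@6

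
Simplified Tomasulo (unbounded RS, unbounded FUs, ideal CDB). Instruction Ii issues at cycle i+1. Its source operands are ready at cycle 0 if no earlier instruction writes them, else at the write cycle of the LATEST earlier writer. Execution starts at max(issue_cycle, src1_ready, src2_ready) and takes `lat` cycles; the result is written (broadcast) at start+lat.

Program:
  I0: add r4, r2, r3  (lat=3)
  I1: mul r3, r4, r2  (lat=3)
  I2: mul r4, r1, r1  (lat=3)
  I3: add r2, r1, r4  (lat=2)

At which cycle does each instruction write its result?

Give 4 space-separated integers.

I0 add r4: issue@1 deps=(None,None) exec_start@1 write@4
I1 mul r3: issue@2 deps=(0,None) exec_start@4 write@7
I2 mul r4: issue@3 deps=(None,None) exec_start@3 write@6
I3 add r2: issue@4 deps=(None,2) exec_start@6 write@8

Answer: 4 7 6 8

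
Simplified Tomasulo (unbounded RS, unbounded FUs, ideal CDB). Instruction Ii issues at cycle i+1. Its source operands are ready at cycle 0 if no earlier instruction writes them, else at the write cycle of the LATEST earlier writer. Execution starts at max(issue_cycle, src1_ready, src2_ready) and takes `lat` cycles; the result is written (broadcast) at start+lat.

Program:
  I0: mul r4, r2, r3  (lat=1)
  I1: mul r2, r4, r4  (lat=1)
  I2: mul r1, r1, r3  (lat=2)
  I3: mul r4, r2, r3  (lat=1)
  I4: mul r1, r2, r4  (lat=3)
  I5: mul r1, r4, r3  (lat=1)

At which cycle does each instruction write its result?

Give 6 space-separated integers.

Answer: 2 3 5 5 8 7

Derivation:
I0 mul r4: issue@1 deps=(None,None) exec_start@1 write@2
I1 mul r2: issue@2 deps=(0,0) exec_start@2 write@3
I2 mul r1: issue@3 deps=(None,None) exec_start@3 write@5
I3 mul r4: issue@4 deps=(1,None) exec_start@4 write@5
I4 mul r1: issue@5 deps=(1,3) exec_start@5 write@8
I5 mul r1: issue@6 deps=(3,None) exec_start@6 write@7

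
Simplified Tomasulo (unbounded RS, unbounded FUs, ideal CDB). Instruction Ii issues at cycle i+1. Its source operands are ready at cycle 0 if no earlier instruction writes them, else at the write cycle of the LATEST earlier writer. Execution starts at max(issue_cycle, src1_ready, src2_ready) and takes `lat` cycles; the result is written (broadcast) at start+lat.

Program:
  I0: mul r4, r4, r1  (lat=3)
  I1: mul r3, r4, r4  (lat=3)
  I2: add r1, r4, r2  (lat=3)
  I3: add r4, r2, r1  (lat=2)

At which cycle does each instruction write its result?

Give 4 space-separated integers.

I0 mul r4: issue@1 deps=(None,None) exec_start@1 write@4
I1 mul r3: issue@2 deps=(0,0) exec_start@4 write@7
I2 add r1: issue@3 deps=(0,None) exec_start@4 write@7
I3 add r4: issue@4 deps=(None,2) exec_start@7 write@9

Answer: 4 7 7 9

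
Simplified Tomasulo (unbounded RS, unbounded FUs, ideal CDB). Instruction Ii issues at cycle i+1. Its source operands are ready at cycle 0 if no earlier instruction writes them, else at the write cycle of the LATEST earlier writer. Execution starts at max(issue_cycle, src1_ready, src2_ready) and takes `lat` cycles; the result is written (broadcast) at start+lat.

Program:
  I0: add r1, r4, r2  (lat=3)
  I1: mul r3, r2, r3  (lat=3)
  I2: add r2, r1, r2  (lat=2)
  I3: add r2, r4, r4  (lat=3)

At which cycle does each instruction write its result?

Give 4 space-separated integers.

Answer: 4 5 6 7

Derivation:
I0 add r1: issue@1 deps=(None,None) exec_start@1 write@4
I1 mul r3: issue@2 deps=(None,None) exec_start@2 write@5
I2 add r2: issue@3 deps=(0,None) exec_start@4 write@6
I3 add r2: issue@4 deps=(None,None) exec_start@4 write@7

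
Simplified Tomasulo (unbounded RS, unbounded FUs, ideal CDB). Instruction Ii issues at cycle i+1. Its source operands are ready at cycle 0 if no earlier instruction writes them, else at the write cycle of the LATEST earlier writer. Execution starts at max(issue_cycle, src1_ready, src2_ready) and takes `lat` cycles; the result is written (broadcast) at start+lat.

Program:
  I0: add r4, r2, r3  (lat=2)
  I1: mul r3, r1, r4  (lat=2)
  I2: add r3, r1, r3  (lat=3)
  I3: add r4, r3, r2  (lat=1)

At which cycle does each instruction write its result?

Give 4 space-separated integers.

I0 add r4: issue@1 deps=(None,None) exec_start@1 write@3
I1 mul r3: issue@2 deps=(None,0) exec_start@3 write@5
I2 add r3: issue@3 deps=(None,1) exec_start@5 write@8
I3 add r4: issue@4 deps=(2,None) exec_start@8 write@9

Answer: 3 5 8 9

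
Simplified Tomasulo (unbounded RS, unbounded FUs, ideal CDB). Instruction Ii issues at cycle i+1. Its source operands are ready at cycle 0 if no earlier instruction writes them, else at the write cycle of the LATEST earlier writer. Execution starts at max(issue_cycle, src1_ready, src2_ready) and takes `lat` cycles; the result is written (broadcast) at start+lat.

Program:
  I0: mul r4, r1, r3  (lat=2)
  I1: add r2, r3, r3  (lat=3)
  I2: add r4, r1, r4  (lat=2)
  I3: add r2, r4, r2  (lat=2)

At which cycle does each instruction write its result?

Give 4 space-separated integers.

I0 mul r4: issue@1 deps=(None,None) exec_start@1 write@3
I1 add r2: issue@2 deps=(None,None) exec_start@2 write@5
I2 add r4: issue@3 deps=(None,0) exec_start@3 write@5
I3 add r2: issue@4 deps=(2,1) exec_start@5 write@7

Answer: 3 5 5 7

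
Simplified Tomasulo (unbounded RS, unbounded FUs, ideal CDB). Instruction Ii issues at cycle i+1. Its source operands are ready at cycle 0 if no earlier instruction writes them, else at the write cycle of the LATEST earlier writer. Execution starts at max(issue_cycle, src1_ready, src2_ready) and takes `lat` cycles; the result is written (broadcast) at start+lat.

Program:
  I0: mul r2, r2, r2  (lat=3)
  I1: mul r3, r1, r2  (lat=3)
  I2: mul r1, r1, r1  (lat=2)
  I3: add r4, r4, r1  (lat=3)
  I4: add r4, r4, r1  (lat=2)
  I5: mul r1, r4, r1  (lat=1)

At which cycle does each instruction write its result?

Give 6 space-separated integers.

Answer: 4 7 5 8 10 11

Derivation:
I0 mul r2: issue@1 deps=(None,None) exec_start@1 write@4
I1 mul r3: issue@2 deps=(None,0) exec_start@4 write@7
I2 mul r1: issue@3 deps=(None,None) exec_start@3 write@5
I3 add r4: issue@4 deps=(None,2) exec_start@5 write@8
I4 add r4: issue@5 deps=(3,2) exec_start@8 write@10
I5 mul r1: issue@6 deps=(4,2) exec_start@10 write@11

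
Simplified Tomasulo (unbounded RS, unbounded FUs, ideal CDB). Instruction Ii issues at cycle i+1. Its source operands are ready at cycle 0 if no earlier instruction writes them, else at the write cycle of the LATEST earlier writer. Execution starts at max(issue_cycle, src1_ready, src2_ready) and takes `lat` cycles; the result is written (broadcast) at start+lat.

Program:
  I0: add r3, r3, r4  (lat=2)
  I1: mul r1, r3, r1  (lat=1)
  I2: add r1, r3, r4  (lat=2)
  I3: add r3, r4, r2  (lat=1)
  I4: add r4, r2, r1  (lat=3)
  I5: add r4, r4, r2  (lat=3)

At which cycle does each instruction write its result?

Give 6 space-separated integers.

I0 add r3: issue@1 deps=(None,None) exec_start@1 write@3
I1 mul r1: issue@2 deps=(0,None) exec_start@3 write@4
I2 add r1: issue@3 deps=(0,None) exec_start@3 write@5
I3 add r3: issue@4 deps=(None,None) exec_start@4 write@5
I4 add r4: issue@5 deps=(None,2) exec_start@5 write@8
I5 add r4: issue@6 deps=(4,None) exec_start@8 write@11

Answer: 3 4 5 5 8 11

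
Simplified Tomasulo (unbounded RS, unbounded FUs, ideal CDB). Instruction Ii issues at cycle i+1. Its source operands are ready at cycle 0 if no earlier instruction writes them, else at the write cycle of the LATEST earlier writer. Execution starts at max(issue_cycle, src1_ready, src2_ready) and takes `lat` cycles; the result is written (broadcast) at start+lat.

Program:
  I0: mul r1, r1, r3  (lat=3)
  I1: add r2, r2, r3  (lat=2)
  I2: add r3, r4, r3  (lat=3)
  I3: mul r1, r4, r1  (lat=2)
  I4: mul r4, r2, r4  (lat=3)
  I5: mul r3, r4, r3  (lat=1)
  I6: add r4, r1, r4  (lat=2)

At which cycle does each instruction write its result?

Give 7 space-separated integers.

Answer: 4 4 6 6 8 9 10

Derivation:
I0 mul r1: issue@1 deps=(None,None) exec_start@1 write@4
I1 add r2: issue@2 deps=(None,None) exec_start@2 write@4
I2 add r3: issue@3 deps=(None,None) exec_start@3 write@6
I3 mul r1: issue@4 deps=(None,0) exec_start@4 write@6
I4 mul r4: issue@5 deps=(1,None) exec_start@5 write@8
I5 mul r3: issue@6 deps=(4,2) exec_start@8 write@9
I6 add r4: issue@7 deps=(3,4) exec_start@8 write@10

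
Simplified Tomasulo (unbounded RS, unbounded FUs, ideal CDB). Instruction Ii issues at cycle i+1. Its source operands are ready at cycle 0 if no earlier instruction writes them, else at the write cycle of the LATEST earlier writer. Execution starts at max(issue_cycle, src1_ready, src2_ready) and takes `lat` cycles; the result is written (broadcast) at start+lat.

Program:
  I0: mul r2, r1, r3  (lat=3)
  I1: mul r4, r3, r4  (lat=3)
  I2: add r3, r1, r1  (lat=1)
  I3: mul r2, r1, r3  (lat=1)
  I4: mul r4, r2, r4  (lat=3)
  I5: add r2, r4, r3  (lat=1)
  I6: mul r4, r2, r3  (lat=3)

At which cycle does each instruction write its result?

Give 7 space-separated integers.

I0 mul r2: issue@1 deps=(None,None) exec_start@1 write@4
I1 mul r4: issue@2 deps=(None,None) exec_start@2 write@5
I2 add r3: issue@3 deps=(None,None) exec_start@3 write@4
I3 mul r2: issue@4 deps=(None,2) exec_start@4 write@5
I4 mul r4: issue@5 deps=(3,1) exec_start@5 write@8
I5 add r2: issue@6 deps=(4,2) exec_start@8 write@9
I6 mul r4: issue@7 deps=(5,2) exec_start@9 write@12

Answer: 4 5 4 5 8 9 12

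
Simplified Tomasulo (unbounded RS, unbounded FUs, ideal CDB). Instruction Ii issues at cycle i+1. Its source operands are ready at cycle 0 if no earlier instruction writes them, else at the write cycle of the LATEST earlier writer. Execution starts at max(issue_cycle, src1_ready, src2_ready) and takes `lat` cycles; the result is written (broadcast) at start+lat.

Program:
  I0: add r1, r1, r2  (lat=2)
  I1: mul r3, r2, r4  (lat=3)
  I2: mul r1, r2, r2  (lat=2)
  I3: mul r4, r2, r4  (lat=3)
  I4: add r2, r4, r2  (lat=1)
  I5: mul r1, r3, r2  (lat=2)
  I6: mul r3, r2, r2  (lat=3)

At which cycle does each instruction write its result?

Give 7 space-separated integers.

Answer: 3 5 5 7 8 10 11

Derivation:
I0 add r1: issue@1 deps=(None,None) exec_start@1 write@3
I1 mul r3: issue@2 deps=(None,None) exec_start@2 write@5
I2 mul r1: issue@3 deps=(None,None) exec_start@3 write@5
I3 mul r4: issue@4 deps=(None,None) exec_start@4 write@7
I4 add r2: issue@5 deps=(3,None) exec_start@7 write@8
I5 mul r1: issue@6 deps=(1,4) exec_start@8 write@10
I6 mul r3: issue@7 deps=(4,4) exec_start@8 write@11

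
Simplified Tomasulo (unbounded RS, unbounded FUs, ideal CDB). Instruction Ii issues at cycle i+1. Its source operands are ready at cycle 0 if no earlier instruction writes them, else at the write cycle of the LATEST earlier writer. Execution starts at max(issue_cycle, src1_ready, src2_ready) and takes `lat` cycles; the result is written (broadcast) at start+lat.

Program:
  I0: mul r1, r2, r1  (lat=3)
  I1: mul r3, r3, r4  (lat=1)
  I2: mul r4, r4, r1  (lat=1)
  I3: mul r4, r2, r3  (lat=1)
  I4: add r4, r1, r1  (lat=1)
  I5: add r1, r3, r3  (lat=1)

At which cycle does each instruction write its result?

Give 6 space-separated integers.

I0 mul r1: issue@1 deps=(None,None) exec_start@1 write@4
I1 mul r3: issue@2 deps=(None,None) exec_start@2 write@3
I2 mul r4: issue@3 deps=(None,0) exec_start@4 write@5
I3 mul r4: issue@4 deps=(None,1) exec_start@4 write@5
I4 add r4: issue@5 deps=(0,0) exec_start@5 write@6
I5 add r1: issue@6 deps=(1,1) exec_start@6 write@7

Answer: 4 3 5 5 6 7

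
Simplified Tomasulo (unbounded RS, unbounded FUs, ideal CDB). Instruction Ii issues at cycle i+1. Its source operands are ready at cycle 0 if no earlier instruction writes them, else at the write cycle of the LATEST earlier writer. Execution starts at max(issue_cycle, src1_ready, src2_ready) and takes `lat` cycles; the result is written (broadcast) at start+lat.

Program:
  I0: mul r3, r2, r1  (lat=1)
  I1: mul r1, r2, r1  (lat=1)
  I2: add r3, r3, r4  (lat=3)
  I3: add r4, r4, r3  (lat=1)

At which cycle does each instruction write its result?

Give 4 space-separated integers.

I0 mul r3: issue@1 deps=(None,None) exec_start@1 write@2
I1 mul r1: issue@2 deps=(None,None) exec_start@2 write@3
I2 add r3: issue@3 deps=(0,None) exec_start@3 write@6
I3 add r4: issue@4 deps=(None,2) exec_start@6 write@7

Answer: 2 3 6 7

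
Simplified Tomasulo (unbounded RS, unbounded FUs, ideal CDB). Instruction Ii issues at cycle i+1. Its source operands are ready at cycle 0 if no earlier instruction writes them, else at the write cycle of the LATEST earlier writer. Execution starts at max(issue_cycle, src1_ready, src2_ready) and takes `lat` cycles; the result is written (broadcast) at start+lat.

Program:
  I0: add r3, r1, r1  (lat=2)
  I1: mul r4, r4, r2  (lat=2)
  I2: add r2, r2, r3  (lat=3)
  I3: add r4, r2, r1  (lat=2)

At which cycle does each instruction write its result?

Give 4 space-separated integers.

I0 add r3: issue@1 deps=(None,None) exec_start@1 write@3
I1 mul r4: issue@2 deps=(None,None) exec_start@2 write@4
I2 add r2: issue@3 deps=(None,0) exec_start@3 write@6
I3 add r4: issue@4 deps=(2,None) exec_start@6 write@8

Answer: 3 4 6 8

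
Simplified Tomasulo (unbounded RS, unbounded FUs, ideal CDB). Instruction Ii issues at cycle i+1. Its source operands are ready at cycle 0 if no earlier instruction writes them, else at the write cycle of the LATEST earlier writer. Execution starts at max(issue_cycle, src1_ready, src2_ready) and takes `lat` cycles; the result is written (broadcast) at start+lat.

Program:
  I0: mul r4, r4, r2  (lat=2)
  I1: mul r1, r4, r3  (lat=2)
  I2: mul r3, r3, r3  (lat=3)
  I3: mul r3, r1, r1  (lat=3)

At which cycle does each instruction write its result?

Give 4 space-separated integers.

Answer: 3 5 6 8

Derivation:
I0 mul r4: issue@1 deps=(None,None) exec_start@1 write@3
I1 mul r1: issue@2 deps=(0,None) exec_start@3 write@5
I2 mul r3: issue@3 deps=(None,None) exec_start@3 write@6
I3 mul r3: issue@4 deps=(1,1) exec_start@5 write@8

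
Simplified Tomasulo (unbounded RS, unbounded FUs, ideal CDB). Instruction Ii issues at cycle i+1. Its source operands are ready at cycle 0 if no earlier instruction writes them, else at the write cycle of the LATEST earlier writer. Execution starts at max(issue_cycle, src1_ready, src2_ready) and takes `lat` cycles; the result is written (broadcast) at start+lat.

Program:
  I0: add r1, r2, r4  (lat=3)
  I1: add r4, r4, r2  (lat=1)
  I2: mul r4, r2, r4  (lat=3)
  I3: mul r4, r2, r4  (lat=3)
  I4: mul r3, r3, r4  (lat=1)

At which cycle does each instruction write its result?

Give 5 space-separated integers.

Answer: 4 3 6 9 10

Derivation:
I0 add r1: issue@1 deps=(None,None) exec_start@1 write@4
I1 add r4: issue@2 deps=(None,None) exec_start@2 write@3
I2 mul r4: issue@3 deps=(None,1) exec_start@3 write@6
I3 mul r4: issue@4 deps=(None,2) exec_start@6 write@9
I4 mul r3: issue@5 deps=(None,3) exec_start@9 write@10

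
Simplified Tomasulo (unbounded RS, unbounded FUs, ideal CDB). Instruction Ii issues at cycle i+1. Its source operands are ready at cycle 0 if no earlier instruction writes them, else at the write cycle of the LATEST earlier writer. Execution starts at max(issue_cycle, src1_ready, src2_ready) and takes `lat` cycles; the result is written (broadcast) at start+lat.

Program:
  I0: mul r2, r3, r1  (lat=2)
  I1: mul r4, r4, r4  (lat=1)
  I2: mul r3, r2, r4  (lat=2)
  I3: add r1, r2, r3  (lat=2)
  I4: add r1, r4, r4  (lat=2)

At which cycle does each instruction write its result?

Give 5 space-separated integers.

Answer: 3 3 5 7 7

Derivation:
I0 mul r2: issue@1 deps=(None,None) exec_start@1 write@3
I1 mul r4: issue@2 deps=(None,None) exec_start@2 write@3
I2 mul r3: issue@3 deps=(0,1) exec_start@3 write@5
I3 add r1: issue@4 deps=(0,2) exec_start@5 write@7
I4 add r1: issue@5 deps=(1,1) exec_start@5 write@7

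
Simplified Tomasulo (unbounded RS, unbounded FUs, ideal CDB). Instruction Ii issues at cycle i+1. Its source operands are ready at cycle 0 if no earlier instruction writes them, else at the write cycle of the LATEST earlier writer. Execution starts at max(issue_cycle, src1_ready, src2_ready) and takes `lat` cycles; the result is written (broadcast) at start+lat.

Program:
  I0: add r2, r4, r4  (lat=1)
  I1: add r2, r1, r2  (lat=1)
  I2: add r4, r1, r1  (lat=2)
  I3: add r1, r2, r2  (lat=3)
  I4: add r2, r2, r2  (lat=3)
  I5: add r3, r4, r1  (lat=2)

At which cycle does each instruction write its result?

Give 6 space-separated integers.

Answer: 2 3 5 7 8 9

Derivation:
I0 add r2: issue@1 deps=(None,None) exec_start@1 write@2
I1 add r2: issue@2 deps=(None,0) exec_start@2 write@3
I2 add r4: issue@3 deps=(None,None) exec_start@3 write@5
I3 add r1: issue@4 deps=(1,1) exec_start@4 write@7
I4 add r2: issue@5 deps=(1,1) exec_start@5 write@8
I5 add r3: issue@6 deps=(2,3) exec_start@7 write@9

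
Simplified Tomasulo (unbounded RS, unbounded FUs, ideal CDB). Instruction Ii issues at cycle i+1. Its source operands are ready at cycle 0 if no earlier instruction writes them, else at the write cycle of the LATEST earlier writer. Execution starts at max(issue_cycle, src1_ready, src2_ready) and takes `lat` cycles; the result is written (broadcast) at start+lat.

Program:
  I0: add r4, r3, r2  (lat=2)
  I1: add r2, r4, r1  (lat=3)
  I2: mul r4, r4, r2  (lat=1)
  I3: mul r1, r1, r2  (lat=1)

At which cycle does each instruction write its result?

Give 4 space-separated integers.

Answer: 3 6 7 7

Derivation:
I0 add r4: issue@1 deps=(None,None) exec_start@1 write@3
I1 add r2: issue@2 deps=(0,None) exec_start@3 write@6
I2 mul r4: issue@3 deps=(0,1) exec_start@6 write@7
I3 mul r1: issue@4 deps=(None,1) exec_start@6 write@7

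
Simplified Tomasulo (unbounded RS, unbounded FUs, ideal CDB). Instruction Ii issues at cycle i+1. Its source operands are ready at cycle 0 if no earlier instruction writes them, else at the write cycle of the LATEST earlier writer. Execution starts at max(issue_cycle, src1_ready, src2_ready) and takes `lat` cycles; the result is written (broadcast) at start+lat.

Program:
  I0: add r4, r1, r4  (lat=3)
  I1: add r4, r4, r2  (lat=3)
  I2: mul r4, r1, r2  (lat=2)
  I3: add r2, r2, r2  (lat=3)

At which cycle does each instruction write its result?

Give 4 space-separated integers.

I0 add r4: issue@1 deps=(None,None) exec_start@1 write@4
I1 add r4: issue@2 deps=(0,None) exec_start@4 write@7
I2 mul r4: issue@3 deps=(None,None) exec_start@3 write@5
I3 add r2: issue@4 deps=(None,None) exec_start@4 write@7

Answer: 4 7 5 7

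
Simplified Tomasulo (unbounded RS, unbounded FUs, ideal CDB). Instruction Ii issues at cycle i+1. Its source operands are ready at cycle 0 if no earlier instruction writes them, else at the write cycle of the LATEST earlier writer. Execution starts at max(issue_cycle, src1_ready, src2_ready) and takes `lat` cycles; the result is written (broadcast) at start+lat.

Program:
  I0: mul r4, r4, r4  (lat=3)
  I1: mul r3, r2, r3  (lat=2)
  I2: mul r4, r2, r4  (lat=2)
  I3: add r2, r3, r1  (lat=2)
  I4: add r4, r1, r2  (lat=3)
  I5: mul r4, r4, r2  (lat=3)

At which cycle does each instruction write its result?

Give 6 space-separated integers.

Answer: 4 4 6 6 9 12

Derivation:
I0 mul r4: issue@1 deps=(None,None) exec_start@1 write@4
I1 mul r3: issue@2 deps=(None,None) exec_start@2 write@4
I2 mul r4: issue@3 deps=(None,0) exec_start@4 write@6
I3 add r2: issue@4 deps=(1,None) exec_start@4 write@6
I4 add r4: issue@5 deps=(None,3) exec_start@6 write@9
I5 mul r4: issue@6 deps=(4,3) exec_start@9 write@12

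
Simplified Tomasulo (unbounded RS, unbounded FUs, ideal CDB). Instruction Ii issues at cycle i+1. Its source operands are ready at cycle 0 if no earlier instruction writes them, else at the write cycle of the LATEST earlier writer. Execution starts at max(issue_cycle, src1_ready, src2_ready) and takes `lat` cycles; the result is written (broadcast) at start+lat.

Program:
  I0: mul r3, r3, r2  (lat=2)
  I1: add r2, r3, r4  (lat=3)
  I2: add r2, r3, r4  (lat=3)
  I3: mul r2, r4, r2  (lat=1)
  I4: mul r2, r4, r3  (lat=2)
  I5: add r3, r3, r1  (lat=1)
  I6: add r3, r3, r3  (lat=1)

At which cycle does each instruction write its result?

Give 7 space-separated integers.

I0 mul r3: issue@1 deps=(None,None) exec_start@1 write@3
I1 add r2: issue@2 deps=(0,None) exec_start@3 write@6
I2 add r2: issue@3 deps=(0,None) exec_start@3 write@6
I3 mul r2: issue@4 deps=(None,2) exec_start@6 write@7
I4 mul r2: issue@5 deps=(None,0) exec_start@5 write@7
I5 add r3: issue@6 deps=(0,None) exec_start@6 write@7
I6 add r3: issue@7 deps=(5,5) exec_start@7 write@8

Answer: 3 6 6 7 7 7 8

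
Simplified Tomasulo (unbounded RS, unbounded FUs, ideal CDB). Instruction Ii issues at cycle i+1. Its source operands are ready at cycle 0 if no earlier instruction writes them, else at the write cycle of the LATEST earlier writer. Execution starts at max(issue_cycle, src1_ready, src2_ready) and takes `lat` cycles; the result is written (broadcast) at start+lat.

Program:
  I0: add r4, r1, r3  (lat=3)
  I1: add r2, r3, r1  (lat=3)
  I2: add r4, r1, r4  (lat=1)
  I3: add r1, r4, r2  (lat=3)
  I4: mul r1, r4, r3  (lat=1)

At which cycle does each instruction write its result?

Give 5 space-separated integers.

Answer: 4 5 5 8 6

Derivation:
I0 add r4: issue@1 deps=(None,None) exec_start@1 write@4
I1 add r2: issue@2 deps=(None,None) exec_start@2 write@5
I2 add r4: issue@3 deps=(None,0) exec_start@4 write@5
I3 add r1: issue@4 deps=(2,1) exec_start@5 write@8
I4 mul r1: issue@5 deps=(2,None) exec_start@5 write@6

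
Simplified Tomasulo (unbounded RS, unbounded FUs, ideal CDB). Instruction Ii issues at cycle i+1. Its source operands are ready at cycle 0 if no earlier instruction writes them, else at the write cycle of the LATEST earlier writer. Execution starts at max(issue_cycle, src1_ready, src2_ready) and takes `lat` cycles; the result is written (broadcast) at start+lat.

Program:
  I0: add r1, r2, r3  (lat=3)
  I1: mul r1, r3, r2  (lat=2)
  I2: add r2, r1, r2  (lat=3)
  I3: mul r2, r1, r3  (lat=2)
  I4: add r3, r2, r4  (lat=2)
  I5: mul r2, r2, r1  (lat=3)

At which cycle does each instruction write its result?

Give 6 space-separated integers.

I0 add r1: issue@1 deps=(None,None) exec_start@1 write@4
I1 mul r1: issue@2 deps=(None,None) exec_start@2 write@4
I2 add r2: issue@3 deps=(1,None) exec_start@4 write@7
I3 mul r2: issue@4 deps=(1,None) exec_start@4 write@6
I4 add r3: issue@5 deps=(3,None) exec_start@6 write@8
I5 mul r2: issue@6 deps=(3,1) exec_start@6 write@9

Answer: 4 4 7 6 8 9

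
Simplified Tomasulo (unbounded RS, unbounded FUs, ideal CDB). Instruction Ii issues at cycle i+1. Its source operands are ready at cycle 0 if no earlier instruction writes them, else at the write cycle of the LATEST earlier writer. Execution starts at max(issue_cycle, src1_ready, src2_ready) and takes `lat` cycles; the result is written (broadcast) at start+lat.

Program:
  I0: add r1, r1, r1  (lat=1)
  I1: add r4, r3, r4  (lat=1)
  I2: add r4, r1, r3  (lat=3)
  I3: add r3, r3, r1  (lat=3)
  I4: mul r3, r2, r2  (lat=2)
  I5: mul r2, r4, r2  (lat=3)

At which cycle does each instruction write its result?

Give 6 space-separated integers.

Answer: 2 3 6 7 7 9

Derivation:
I0 add r1: issue@1 deps=(None,None) exec_start@1 write@2
I1 add r4: issue@2 deps=(None,None) exec_start@2 write@3
I2 add r4: issue@3 deps=(0,None) exec_start@3 write@6
I3 add r3: issue@4 deps=(None,0) exec_start@4 write@7
I4 mul r3: issue@5 deps=(None,None) exec_start@5 write@7
I5 mul r2: issue@6 deps=(2,None) exec_start@6 write@9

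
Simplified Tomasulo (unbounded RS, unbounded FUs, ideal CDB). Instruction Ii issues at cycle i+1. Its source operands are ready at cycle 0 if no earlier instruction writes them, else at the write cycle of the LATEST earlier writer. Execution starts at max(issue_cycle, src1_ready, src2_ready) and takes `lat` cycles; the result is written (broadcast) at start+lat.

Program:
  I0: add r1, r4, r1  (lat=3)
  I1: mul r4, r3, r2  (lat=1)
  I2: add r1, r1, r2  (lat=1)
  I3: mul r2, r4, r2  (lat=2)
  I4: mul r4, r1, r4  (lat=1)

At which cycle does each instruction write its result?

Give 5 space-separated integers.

I0 add r1: issue@1 deps=(None,None) exec_start@1 write@4
I1 mul r4: issue@2 deps=(None,None) exec_start@2 write@3
I2 add r1: issue@3 deps=(0,None) exec_start@4 write@5
I3 mul r2: issue@4 deps=(1,None) exec_start@4 write@6
I4 mul r4: issue@5 deps=(2,1) exec_start@5 write@6

Answer: 4 3 5 6 6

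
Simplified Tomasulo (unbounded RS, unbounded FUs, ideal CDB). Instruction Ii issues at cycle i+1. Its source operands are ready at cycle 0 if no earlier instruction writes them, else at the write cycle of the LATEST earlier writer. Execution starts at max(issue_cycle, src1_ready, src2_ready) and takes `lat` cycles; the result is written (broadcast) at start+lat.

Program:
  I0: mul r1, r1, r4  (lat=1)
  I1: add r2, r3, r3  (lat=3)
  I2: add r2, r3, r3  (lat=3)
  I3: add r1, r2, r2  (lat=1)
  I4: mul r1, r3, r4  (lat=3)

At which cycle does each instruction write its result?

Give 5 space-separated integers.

I0 mul r1: issue@1 deps=(None,None) exec_start@1 write@2
I1 add r2: issue@2 deps=(None,None) exec_start@2 write@5
I2 add r2: issue@3 deps=(None,None) exec_start@3 write@6
I3 add r1: issue@4 deps=(2,2) exec_start@6 write@7
I4 mul r1: issue@5 deps=(None,None) exec_start@5 write@8

Answer: 2 5 6 7 8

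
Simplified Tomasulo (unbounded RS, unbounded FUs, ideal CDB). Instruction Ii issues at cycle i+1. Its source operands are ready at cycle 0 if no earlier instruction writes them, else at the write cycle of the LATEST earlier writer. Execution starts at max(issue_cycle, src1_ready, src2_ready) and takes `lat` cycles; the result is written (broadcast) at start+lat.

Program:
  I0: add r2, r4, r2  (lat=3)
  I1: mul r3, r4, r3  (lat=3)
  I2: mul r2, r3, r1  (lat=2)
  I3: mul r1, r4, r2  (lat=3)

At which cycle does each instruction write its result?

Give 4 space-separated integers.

I0 add r2: issue@1 deps=(None,None) exec_start@1 write@4
I1 mul r3: issue@2 deps=(None,None) exec_start@2 write@5
I2 mul r2: issue@3 deps=(1,None) exec_start@5 write@7
I3 mul r1: issue@4 deps=(None,2) exec_start@7 write@10

Answer: 4 5 7 10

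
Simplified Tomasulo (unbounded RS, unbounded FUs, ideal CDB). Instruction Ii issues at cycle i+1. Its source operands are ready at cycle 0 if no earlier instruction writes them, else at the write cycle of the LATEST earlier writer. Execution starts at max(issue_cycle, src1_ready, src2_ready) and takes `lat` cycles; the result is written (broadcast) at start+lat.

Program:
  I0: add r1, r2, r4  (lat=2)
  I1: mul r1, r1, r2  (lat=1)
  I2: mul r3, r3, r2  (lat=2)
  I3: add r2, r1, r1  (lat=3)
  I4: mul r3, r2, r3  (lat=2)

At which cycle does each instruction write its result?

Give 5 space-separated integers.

I0 add r1: issue@1 deps=(None,None) exec_start@1 write@3
I1 mul r1: issue@2 deps=(0,None) exec_start@3 write@4
I2 mul r3: issue@3 deps=(None,None) exec_start@3 write@5
I3 add r2: issue@4 deps=(1,1) exec_start@4 write@7
I4 mul r3: issue@5 deps=(3,2) exec_start@7 write@9

Answer: 3 4 5 7 9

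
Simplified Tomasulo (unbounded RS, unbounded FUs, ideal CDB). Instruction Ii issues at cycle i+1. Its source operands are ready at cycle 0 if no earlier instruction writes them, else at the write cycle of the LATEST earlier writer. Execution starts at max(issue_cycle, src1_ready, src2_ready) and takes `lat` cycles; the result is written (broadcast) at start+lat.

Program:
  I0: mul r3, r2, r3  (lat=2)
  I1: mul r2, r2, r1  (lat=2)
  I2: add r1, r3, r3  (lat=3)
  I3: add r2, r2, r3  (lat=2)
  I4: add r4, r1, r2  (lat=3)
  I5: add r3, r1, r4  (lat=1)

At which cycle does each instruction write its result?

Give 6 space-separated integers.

Answer: 3 4 6 6 9 10

Derivation:
I0 mul r3: issue@1 deps=(None,None) exec_start@1 write@3
I1 mul r2: issue@2 deps=(None,None) exec_start@2 write@4
I2 add r1: issue@3 deps=(0,0) exec_start@3 write@6
I3 add r2: issue@4 deps=(1,0) exec_start@4 write@6
I4 add r4: issue@5 deps=(2,3) exec_start@6 write@9
I5 add r3: issue@6 deps=(2,4) exec_start@9 write@10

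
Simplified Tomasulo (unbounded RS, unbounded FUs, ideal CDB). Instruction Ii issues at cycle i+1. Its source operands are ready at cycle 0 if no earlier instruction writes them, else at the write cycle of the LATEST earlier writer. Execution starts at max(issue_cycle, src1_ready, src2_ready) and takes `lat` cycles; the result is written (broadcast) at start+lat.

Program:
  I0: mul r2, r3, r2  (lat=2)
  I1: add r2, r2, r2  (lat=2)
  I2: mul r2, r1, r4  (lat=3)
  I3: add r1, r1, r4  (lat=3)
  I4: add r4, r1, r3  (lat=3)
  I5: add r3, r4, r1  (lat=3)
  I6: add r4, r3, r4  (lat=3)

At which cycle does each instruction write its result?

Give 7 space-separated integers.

I0 mul r2: issue@1 deps=(None,None) exec_start@1 write@3
I1 add r2: issue@2 deps=(0,0) exec_start@3 write@5
I2 mul r2: issue@3 deps=(None,None) exec_start@3 write@6
I3 add r1: issue@4 deps=(None,None) exec_start@4 write@7
I4 add r4: issue@5 deps=(3,None) exec_start@7 write@10
I5 add r3: issue@6 deps=(4,3) exec_start@10 write@13
I6 add r4: issue@7 deps=(5,4) exec_start@13 write@16

Answer: 3 5 6 7 10 13 16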